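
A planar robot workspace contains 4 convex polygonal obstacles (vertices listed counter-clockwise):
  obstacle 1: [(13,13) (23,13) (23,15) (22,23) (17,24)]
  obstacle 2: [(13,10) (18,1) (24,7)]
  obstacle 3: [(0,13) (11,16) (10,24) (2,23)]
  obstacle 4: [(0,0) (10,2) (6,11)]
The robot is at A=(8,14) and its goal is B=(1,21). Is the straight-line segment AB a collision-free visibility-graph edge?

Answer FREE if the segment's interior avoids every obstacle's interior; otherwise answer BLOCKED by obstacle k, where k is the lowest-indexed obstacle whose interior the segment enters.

BLOCKED by obstacle 3

Obstacle 1 [(13,13) (23,13) (23,15) (22,23) (17,24)]:
  edge (13,13)–(23,13): clear
  edge (23,13)–(23,15): clear
  edge (23,15)–(22,23): clear
  edge (22,23)–(17,24): clear
  edge (17,24)–(13,13): clear
  midpoint (9/2,35/2) outside
  → clear
Obstacle 2 [(13,10) (18,1) (24,7)]:
  edge (13,10)–(18,1): clear
  edge (18,1)–(24,7): clear
  edge (24,7)–(13,10): clear
  midpoint (9/2,35/2) outside
  → clear
Obstacle 3 [(0,13) (11,16) (10,24) (2,23)]:
  edge (0,13)–(11,16): crosses AB
  edge (11,16)–(10,24): clear
  edge (10,24)–(2,23): clear
  edge (2,23)–(0,13): crosses AB
  → BLOCKED
Obstacle 4 [(0,0) (10,2) (6,11)]:
  edge (0,0)–(10,2): clear
  edge (10,2)–(6,11): clear
  edge (6,11)–(0,0): clear
  midpoint (9/2,35/2) outside
  → clear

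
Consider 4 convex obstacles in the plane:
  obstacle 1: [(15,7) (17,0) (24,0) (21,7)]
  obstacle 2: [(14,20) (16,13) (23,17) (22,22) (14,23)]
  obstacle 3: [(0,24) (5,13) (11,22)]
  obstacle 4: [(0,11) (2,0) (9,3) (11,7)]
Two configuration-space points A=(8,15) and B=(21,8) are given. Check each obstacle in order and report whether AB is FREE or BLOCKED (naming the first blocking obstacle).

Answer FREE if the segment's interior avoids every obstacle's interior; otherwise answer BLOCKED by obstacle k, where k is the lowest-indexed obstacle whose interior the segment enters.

Obstacle 1 [(15,7) (17,0) (24,0) (21,7)]:
  edge (15,7)–(17,0): clear
  edge (17,0)–(24,0): clear
  edge (24,0)–(21,7): clear
  edge (21,7)–(15,7): clear
  midpoint (29/2,23/2) outside
  → clear
Obstacle 2 [(14,20) (16,13) (23,17) (22,22) (14,23)]:
  edge (14,20)–(16,13): clear
  edge (16,13)–(23,17): clear
  edge (23,17)–(22,22): clear
  edge (22,22)–(14,23): clear
  edge (14,23)–(14,20): clear
  midpoint (29/2,23/2) outside
  → clear
Obstacle 3 [(0,24) (5,13) (11,22)]:
  edge (0,24)–(5,13): clear
  edge (5,13)–(11,22): clear
  edge (11,22)–(0,24): clear
  midpoint (29/2,23/2) outside
  → clear
Obstacle 4 [(0,11) (2,0) (9,3) (11,7)]:
  edge (0,11)–(2,0): clear
  edge (2,0)–(9,3): clear
  edge (9,3)–(11,7): clear
  edge (11,7)–(0,11): clear
  midpoint (29/2,23/2) outside
  → clear

FREE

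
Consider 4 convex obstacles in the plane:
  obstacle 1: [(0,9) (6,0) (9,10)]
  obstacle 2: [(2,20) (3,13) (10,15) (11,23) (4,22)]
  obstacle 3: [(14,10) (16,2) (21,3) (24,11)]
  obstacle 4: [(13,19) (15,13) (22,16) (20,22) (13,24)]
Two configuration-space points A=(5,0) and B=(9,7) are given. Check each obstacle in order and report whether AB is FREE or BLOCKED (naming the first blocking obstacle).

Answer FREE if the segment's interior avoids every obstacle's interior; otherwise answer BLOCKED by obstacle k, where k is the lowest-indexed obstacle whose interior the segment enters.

Obstacle 1 [(0,9) (6,0) (9,10)]:
  edge (0,9)–(6,0): crosses AB
  edge (6,0)–(9,10): crosses AB
  edge (9,10)–(0,9): clear
  → BLOCKED
Obstacle 2 [(2,20) (3,13) (10,15) (11,23) (4,22)]:
  edge (2,20)–(3,13): clear
  edge (3,13)–(10,15): clear
  edge (10,15)–(11,23): clear
  edge (11,23)–(4,22): clear
  edge (4,22)–(2,20): clear
  midpoint (7,7/2) outside
  → clear
Obstacle 3 [(14,10) (16,2) (21,3) (24,11)]:
  edge (14,10)–(16,2): clear
  edge (16,2)–(21,3): clear
  edge (21,3)–(24,11): clear
  edge (24,11)–(14,10): clear
  midpoint (7,7/2) outside
  → clear
Obstacle 4 [(13,19) (15,13) (22,16) (20,22) (13,24)]:
  edge (13,19)–(15,13): clear
  edge (15,13)–(22,16): clear
  edge (22,16)–(20,22): clear
  edge (20,22)–(13,24): clear
  edge (13,24)–(13,19): clear
  midpoint (7,7/2) outside
  → clear

BLOCKED by obstacle 1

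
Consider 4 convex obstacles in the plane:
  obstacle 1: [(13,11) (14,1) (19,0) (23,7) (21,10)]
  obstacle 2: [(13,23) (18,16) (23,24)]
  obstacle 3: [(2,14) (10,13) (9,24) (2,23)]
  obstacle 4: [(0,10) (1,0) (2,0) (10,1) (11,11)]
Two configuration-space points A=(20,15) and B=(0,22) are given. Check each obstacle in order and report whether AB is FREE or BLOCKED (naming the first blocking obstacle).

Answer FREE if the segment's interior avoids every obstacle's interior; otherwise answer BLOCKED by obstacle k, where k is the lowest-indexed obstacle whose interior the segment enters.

BLOCKED by obstacle 3

Obstacle 1 [(13,11) (14,1) (19,0) (23,7) (21,10)]:
  edge (13,11)–(14,1): clear
  edge (14,1)–(19,0): clear
  edge (19,0)–(23,7): clear
  edge (23,7)–(21,10): clear
  edge (21,10)–(13,11): clear
  midpoint (10,37/2) outside
  → clear
Obstacle 2 [(13,23) (18,16) (23,24)]:
  edge (13,23)–(18,16): clear
  edge (18,16)–(23,24): clear
  edge (23,24)–(13,23): clear
  midpoint (10,37/2) outside
  → clear
Obstacle 3 [(2,14) (10,13) (9,24) (2,23)]:
  edge (2,14)–(10,13): clear
  edge (10,13)–(9,24): crosses AB
  edge (9,24)–(2,23): clear
  edge (2,23)–(2,14): crosses AB
  → BLOCKED
Obstacle 4 [(0,10) (1,0) (2,0) (10,1) (11,11)]:
  edge (0,10)–(1,0): clear
  edge (1,0)–(2,0): clear
  edge (2,0)–(10,1): clear
  edge (10,1)–(11,11): clear
  edge (11,11)–(0,10): clear
  midpoint (10,37/2) outside
  → clear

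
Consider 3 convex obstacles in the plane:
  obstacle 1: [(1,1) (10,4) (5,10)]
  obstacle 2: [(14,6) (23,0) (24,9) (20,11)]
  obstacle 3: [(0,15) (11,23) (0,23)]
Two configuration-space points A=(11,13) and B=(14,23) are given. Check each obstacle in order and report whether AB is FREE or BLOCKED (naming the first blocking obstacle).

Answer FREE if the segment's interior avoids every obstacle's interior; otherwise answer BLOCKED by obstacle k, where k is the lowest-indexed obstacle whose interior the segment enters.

FREE

Obstacle 1 [(1,1) (10,4) (5,10)]:
  edge (1,1)–(10,4): clear
  edge (10,4)–(5,10): clear
  edge (5,10)–(1,1): clear
  midpoint (25/2,18) outside
  → clear
Obstacle 2 [(14,6) (23,0) (24,9) (20,11)]:
  edge (14,6)–(23,0): clear
  edge (23,0)–(24,9): clear
  edge (24,9)–(20,11): clear
  edge (20,11)–(14,6): clear
  midpoint (25/2,18) outside
  → clear
Obstacle 3 [(0,15) (11,23) (0,23)]:
  edge (0,15)–(11,23): clear
  edge (11,23)–(0,23): clear
  edge (0,23)–(0,15): clear
  midpoint (25/2,18) outside
  → clear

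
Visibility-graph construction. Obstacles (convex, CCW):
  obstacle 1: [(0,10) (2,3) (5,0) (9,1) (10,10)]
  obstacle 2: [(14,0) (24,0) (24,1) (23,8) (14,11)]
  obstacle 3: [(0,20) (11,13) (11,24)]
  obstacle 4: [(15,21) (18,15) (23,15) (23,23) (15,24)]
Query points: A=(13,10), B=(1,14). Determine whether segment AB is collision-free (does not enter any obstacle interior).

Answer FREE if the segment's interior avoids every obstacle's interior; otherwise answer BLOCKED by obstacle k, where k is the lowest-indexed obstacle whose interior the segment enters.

FREE

Obstacle 1 [(0,10) (2,3) (5,0) (9,1) (10,10)]:
  edge (0,10)–(2,3): clear
  edge (2,3)–(5,0): clear
  edge (5,0)–(9,1): clear
  edge (9,1)–(10,10): clear
  edge (10,10)–(0,10): clear
  midpoint (7,12) outside
  → clear
Obstacle 2 [(14,0) (24,0) (24,1) (23,8) (14,11)]:
  edge (14,0)–(24,0): clear
  edge (24,0)–(24,1): clear
  edge (24,1)–(23,8): clear
  edge (23,8)–(14,11): clear
  edge (14,11)–(14,0): clear
  midpoint (7,12) outside
  → clear
Obstacle 3 [(0,20) (11,13) (11,24)]:
  edge (0,20)–(11,13): clear
  edge (11,13)–(11,24): clear
  edge (11,24)–(0,20): clear
  midpoint (7,12) outside
  → clear
Obstacle 4 [(15,21) (18,15) (23,15) (23,23) (15,24)]:
  edge (15,21)–(18,15): clear
  edge (18,15)–(23,15): clear
  edge (23,15)–(23,23): clear
  edge (23,23)–(15,24): clear
  edge (15,24)–(15,21): clear
  midpoint (7,12) outside
  → clear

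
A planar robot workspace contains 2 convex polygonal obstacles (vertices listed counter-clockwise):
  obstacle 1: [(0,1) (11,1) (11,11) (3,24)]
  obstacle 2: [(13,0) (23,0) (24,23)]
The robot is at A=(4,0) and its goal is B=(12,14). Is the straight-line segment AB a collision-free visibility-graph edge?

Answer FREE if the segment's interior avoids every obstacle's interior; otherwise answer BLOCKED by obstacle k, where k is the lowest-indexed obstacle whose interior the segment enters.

Obstacle 1 [(0,1) (11,1) (11,11) (3,24)]:
  edge (0,1)–(11,1): crosses AB
  edge (11,1)–(11,11): clear
  edge (11,11)–(3,24): crosses AB
  edge (3,24)–(0,1): clear
  → BLOCKED
Obstacle 2 [(13,0) (23,0) (24,23)]:
  edge (13,0)–(23,0): clear
  edge (23,0)–(24,23): clear
  edge (24,23)–(13,0): clear
  midpoint (8,7) outside
  → clear

BLOCKED by obstacle 1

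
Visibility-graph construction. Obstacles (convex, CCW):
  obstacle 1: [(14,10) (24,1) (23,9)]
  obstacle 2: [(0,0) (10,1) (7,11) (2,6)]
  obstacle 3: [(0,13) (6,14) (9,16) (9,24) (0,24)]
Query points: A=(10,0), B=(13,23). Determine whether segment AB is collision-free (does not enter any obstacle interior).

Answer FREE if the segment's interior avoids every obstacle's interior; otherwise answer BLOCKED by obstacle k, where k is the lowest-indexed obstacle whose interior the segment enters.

FREE

Obstacle 1 [(14,10) (24,1) (23,9)]:
  edge (14,10)–(24,1): clear
  edge (24,1)–(23,9): clear
  edge (23,9)–(14,10): clear
  midpoint (23/2,23/2) outside
  → clear
Obstacle 2 [(0,0) (10,1) (7,11) (2,6)]:
  edge (0,0)–(10,1): clear
  edge (10,1)–(7,11): clear
  edge (7,11)–(2,6): clear
  edge (2,6)–(0,0): clear
  midpoint (23/2,23/2) outside
  → clear
Obstacle 3 [(0,13) (6,14) (9,16) (9,24) (0,24)]:
  edge (0,13)–(6,14): clear
  edge (6,14)–(9,16): clear
  edge (9,16)–(9,24): clear
  edge (9,24)–(0,24): clear
  edge (0,24)–(0,13): clear
  midpoint (23/2,23/2) outside
  → clear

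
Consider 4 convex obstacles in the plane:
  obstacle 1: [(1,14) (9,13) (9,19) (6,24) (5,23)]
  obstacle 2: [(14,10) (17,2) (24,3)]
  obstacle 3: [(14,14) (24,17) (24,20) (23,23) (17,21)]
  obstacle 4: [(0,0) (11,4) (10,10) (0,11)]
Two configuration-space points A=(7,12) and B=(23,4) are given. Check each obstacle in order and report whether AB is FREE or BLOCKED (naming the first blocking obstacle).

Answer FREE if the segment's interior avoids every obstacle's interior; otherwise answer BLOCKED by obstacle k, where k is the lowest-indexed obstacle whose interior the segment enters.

Obstacle 1 [(1,14) (9,13) (9,19) (6,24) (5,23)]:
  edge (1,14)–(9,13): clear
  edge (9,13)–(9,19): clear
  edge (9,19)–(6,24): clear
  edge (6,24)–(5,23): clear
  edge (5,23)–(1,14): clear
  midpoint (15,8) outside
  → clear
Obstacle 2 [(14,10) (17,2) (24,3)]:
  edge (14,10)–(17,2): crosses AB
  edge (17,2)–(24,3): clear
  edge (24,3)–(14,10): crosses AB
  → BLOCKED
Obstacle 3 [(14,14) (24,17) (24,20) (23,23) (17,21)]:
  edge (14,14)–(24,17): clear
  edge (24,17)–(24,20): clear
  edge (24,20)–(23,23): clear
  edge (23,23)–(17,21): clear
  edge (17,21)–(14,14): clear
  midpoint (15,8) outside
  → clear
Obstacle 4 [(0,0) (11,4) (10,10) (0,11)]:
  edge (0,0)–(11,4): clear
  edge (11,4)–(10,10): clear
  edge (10,10)–(0,11): clear
  edge (0,11)–(0,0): clear
  midpoint (15,8) outside
  → clear

BLOCKED by obstacle 2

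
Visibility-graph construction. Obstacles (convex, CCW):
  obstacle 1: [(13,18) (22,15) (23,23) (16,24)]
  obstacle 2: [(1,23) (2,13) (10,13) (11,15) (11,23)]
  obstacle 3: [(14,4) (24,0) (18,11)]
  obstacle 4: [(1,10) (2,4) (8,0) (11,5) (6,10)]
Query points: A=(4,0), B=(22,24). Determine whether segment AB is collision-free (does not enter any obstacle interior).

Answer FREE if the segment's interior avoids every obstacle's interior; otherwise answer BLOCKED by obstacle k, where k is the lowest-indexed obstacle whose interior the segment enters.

BLOCKED by obstacle 1

Obstacle 1 [(13,18) (22,15) (23,23) (16,24)]:
  edge (13,18)–(22,15): crosses AB
  edge (22,15)–(23,23): clear
  edge (23,23)–(16,24): crosses AB
  edge (16,24)–(13,18): clear
  → BLOCKED
Obstacle 2 [(1,23) (2,13) (10,13) (11,15) (11,23)]:
  edge (1,23)–(2,13): clear
  edge (2,13)–(10,13): clear
  edge (10,13)–(11,15): clear
  edge (11,15)–(11,23): clear
  edge (11,23)–(1,23): clear
  midpoint (13,12) outside
  → clear
Obstacle 3 [(14,4) (24,0) (18,11)]:
  edge (14,4)–(24,0): clear
  edge (24,0)–(18,11): clear
  edge (18,11)–(14,4): clear
  midpoint (13,12) outside
  → clear
Obstacle 4 [(1,10) (2,4) (8,0) (11,5) (6,10)]:
  edge (1,10)–(2,4): clear
  edge (2,4)–(8,0): crosses AB
  edge (8,0)–(11,5): clear
  edge (11,5)–(6,10): crosses AB
  edge (6,10)–(1,10): clear
  → BLOCKED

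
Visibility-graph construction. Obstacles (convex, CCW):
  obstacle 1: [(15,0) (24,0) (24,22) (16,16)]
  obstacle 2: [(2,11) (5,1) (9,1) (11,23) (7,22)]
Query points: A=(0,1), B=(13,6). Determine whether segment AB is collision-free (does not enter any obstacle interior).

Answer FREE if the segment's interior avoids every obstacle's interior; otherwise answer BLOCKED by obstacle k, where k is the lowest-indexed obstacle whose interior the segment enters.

Obstacle 1 [(15,0) (24,0) (24,22) (16,16)]:
  edge (15,0)–(24,0): clear
  edge (24,0)–(24,22): clear
  edge (24,22)–(16,16): clear
  edge (16,16)–(15,0): clear
  midpoint (13/2,7/2) outside
  → clear
Obstacle 2 [(2,11) (5,1) (9,1) (11,23) (7,22)]:
  edge (2,11)–(5,1): crosses AB
  edge (5,1)–(9,1): clear
  edge (9,1)–(11,23): crosses AB
  edge (11,23)–(7,22): clear
  edge (7,22)–(2,11): clear
  → BLOCKED

BLOCKED by obstacle 2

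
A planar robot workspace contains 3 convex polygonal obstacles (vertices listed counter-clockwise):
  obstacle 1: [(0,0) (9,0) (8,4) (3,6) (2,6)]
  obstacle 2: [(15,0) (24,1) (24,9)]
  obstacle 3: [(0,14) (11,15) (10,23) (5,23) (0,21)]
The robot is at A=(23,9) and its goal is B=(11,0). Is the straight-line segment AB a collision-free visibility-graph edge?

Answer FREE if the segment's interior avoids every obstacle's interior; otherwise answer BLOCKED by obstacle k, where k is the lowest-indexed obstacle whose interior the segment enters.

Obstacle 1 [(0,0) (9,0) (8,4) (3,6) (2,6)]:
  edge (0,0)–(9,0): clear
  edge (9,0)–(8,4): clear
  edge (8,4)–(3,6): clear
  edge (3,6)–(2,6): clear
  edge (2,6)–(0,0): clear
  midpoint (17,9/2) outside
  → clear
Obstacle 2 [(15,0) (24,1) (24,9)]:
  edge (15,0)–(24,1): clear
  edge (24,1)–(24,9): clear
  edge (24,9)–(15,0): clear
  midpoint (17,9/2) outside
  → clear
Obstacle 3 [(0,14) (11,15) (10,23) (5,23) (0,21)]:
  edge (0,14)–(11,15): clear
  edge (11,15)–(10,23): clear
  edge (10,23)–(5,23): clear
  edge (5,23)–(0,21): clear
  edge (0,21)–(0,14): clear
  midpoint (17,9/2) outside
  → clear

FREE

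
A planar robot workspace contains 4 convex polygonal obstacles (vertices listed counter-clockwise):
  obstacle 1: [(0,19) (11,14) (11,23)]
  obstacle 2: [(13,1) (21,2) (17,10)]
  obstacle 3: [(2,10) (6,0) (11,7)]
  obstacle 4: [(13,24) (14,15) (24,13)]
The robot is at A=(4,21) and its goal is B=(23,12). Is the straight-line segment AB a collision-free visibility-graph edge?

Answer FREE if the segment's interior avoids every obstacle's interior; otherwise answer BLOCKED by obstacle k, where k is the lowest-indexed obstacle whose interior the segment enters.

BLOCKED by obstacle 1

Obstacle 1 [(0,19) (11,14) (11,23)]:
  edge (0,19)–(11,14): clear
  edge (11,14)–(11,23): crosses AB
  edge (11,23)–(0,19): crosses AB
  → BLOCKED
Obstacle 2 [(13,1) (21,2) (17,10)]:
  edge (13,1)–(21,2): clear
  edge (21,2)–(17,10): clear
  edge (17,10)–(13,1): clear
  midpoint (27/2,33/2) outside
  → clear
Obstacle 3 [(2,10) (6,0) (11,7)]:
  edge (2,10)–(6,0): clear
  edge (6,0)–(11,7): clear
  edge (11,7)–(2,10): clear
  midpoint (27/2,33/2) outside
  → clear
Obstacle 4 [(13,24) (14,15) (24,13)]:
  edge (13,24)–(14,15): crosses AB
  edge (14,15)–(24,13): crosses AB
  edge (24,13)–(13,24): clear
  → BLOCKED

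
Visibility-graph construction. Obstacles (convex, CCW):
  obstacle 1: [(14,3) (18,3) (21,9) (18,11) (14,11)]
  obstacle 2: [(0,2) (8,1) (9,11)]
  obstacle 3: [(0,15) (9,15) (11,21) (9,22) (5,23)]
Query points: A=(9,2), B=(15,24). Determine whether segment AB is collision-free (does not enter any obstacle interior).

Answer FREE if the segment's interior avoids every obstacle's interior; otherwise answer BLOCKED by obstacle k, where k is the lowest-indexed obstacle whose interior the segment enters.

FREE

Obstacle 1 [(14,3) (18,3) (21,9) (18,11) (14,11)]:
  edge (14,3)–(18,3): clear
  edge (18,3)–(21,9): clear
  edge (21,9)–(18,11): clear
  edge (18,11)–(14,11): clear
  edge (14,11)–(14,3): clear
  midpoint (12,13) outside
  → clear
Obstacle 2 [(0,2) (8,1) (9,11)]:
  edge (0,2)–(8,1): clear
  edge (8,1)–(9,11): clear
  edge (9,11)–(0,2): clear
  midpoint (12,13) outside
  → clear
Obstacle 3 [(0,15) (9,15) (11,21) (9,22) (5,23)]:
  edge (0,15)–(9,15): clear
  edge (9,15)–(11,21): clear
  edge (11,21)–(9,22): clear
  edge (9,22)–(5,23): clear
  edge (5,23)–(0,15): clear
  midpoint (12,13) outside
  → clear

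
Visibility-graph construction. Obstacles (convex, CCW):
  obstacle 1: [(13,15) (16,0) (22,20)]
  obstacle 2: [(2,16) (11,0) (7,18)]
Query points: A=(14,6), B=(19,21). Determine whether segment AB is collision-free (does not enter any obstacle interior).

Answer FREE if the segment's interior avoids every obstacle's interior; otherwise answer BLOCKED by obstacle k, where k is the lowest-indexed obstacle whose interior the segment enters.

BLOCKED by obstacle 1

Obstacle 1 [(13,15) (16,0) (22,20)]:
  edge (13,15)–(16,0): crosses AB
  edge (16,0)–(22,20): clear
  edge (22,20)–(13,15): crosses AB
  → BLOCKED
Obstacle 2 [(2,16) (11,0) (7,18)]:
  edge (2,16)–(11,0): clear
  edge (11,0)–(7,18): clear
  edge (7,18)–(2,16): clear
  midpoint (33/2,27/2) outside
  → clear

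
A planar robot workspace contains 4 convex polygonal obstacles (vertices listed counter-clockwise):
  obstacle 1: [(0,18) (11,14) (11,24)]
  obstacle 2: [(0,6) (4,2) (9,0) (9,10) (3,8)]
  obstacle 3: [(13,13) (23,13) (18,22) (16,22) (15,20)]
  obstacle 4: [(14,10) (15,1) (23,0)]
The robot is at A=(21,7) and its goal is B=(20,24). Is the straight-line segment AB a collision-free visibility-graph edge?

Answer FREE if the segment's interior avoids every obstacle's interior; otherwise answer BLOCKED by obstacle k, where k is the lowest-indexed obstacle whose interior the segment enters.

Obstacle 1 [(0,18) (11,14) (11,24)]:
  edge (0,18)–(11,14): clear
  edge (11,14)–(11,24): clear
  edge (11,24)–(0,18): clear
  midpoint (41/2,31/2) outside
  → clear
Obstacle 2 [(0,6) (4,2) (9,0) (9,10) (3,8)]:
  edge (0,6)–(4,2): clear
  edge (4,2)–(9,0): clear
  edge (9,0)–(9,10): clear
  edge (9,10)–(3,8): clear
  edge (3,8)–(0,6): clear
  midpoint (41/2,31/2) outside
  → clear
Obstacle 3 [(13,13) (23,13) (18,22) (16,22) (15,20)]:
  edge (13,13)–(23,13): crosses AB
  edge (23,13)–(18,22): crosses AB
  edge (18,22)–(16,22): clear
  edge (16,22)–(15,20): clear
  edge (15,20)–(13,13): clear
  → BLOCKED
Obstacle 4 [(14,10) (15,1) (23,0)]:
  edge (14,10)–(15,1): clear
  edge (15,1)–(23,0): clear
  edge (23,0)–(14,10): clear
  midpoint (41/2,31/2) outside
  → clear

BLOCKED by obstacle 3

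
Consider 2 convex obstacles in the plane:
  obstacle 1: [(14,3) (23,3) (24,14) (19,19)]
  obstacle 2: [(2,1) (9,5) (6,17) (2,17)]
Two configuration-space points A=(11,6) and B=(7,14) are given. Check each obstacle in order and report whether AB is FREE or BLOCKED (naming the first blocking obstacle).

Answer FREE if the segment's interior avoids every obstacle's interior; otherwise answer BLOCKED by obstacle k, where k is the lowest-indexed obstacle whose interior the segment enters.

Obstacle 1 [(14,3) (23,3) (24,14) (19,19)]:
  edge (14,3)–(23,3): clear
  edge (23,3)–(24,14): clear
  edge (24,14)–(19,19): clear
  edge (19,19)–(14,3): clear
  midpoint (9,10) outside
  → clear
Obstacle 2 [(2,1) (9,5) (6,17) (2,17)]:
  edge (2,1)–(9,5): clear
  edge (9,5)–(6,17): clear
  edge (6,17)–(2,17): clear
  edge (2,17)–(2,1): clear
  midpoint (9,10) outside
  → clear

FREE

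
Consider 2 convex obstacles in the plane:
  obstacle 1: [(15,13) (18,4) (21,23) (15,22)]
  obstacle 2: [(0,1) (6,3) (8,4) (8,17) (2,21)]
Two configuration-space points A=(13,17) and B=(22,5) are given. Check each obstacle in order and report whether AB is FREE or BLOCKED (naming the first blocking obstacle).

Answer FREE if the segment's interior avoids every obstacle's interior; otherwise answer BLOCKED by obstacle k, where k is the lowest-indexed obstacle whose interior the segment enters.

BLOCKED by obstacle 1

Obstacle 1 [(15,13) (18,4) (21,23) (15,22)]:
  edge (15,13)–(18,4): clear
  edge (18,4)–(21,23): crosses AB
  edge (21,23)–(15,22): clear
  edge (15,22)–(15,13): crosses AB
  → BLOCKED
Obstacle 2 [(0,1) (6,3) (8,4) (8,17) (2,21)]:
  edge (0,1)–(6,3): clear
  edge (6,3)–(8,4): clear
  edge (8,4)–(8,17): clear
  edge (8,17)–(2,21): clear
  edge (2,21)–(0,1): clear
  midpoint (35/2,11) outside
  → clear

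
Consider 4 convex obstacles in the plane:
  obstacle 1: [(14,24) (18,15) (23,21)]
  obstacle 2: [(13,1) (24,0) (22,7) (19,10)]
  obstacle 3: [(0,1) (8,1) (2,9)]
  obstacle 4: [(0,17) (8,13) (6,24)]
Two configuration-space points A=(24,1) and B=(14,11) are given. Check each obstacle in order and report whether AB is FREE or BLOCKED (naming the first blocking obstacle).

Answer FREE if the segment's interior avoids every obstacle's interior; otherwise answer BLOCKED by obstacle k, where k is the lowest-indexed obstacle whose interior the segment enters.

BLOCKED by obstacle 2

Obstacle 1 [(14,24) (18,15) (23,21)]:
  edge (14,24)–(18,15): clear
  edge (18,15)–(23,21): clear
  edge (23,21)–(14,24): clear
  midpoint (19,6) outside
  → clear
Obstacle 2 [(13,1) (24,0) (22,7) (19,10)]:
  edge (13,1)–(24,0): clear
  edge (24,0)–(22,7): crosses AB
  edge (22,7)–(19,10): clear
  edge (19,10)–(13,1): crosses AB
  → BLOCKED
Obstacle 3 [(0,1) (8,1) (2,9)]:
  edge (0,1)–(8,1): clear
  edge (8,1)–(2,9): clear
  edge (2,9)–(0,1): clear
  midpoint (19,6) outside
  → clear
Obstacle 4 [(0,17) (8,13) (6,24)]:
  edge (0,17)–(8,13): clear
  edge (8,13)–(6,24): clear
  edge (6,24)–(0,17): clear
  midpoint (19,6) outside
  → clear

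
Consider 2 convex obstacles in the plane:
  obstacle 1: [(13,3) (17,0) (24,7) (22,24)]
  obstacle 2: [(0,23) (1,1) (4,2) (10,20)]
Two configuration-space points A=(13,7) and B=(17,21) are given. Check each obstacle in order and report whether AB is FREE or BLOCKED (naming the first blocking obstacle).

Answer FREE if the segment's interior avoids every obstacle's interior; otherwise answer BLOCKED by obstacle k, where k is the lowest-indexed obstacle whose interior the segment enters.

FREE

Obstacle 1 [(13,3) (17,0) (24,7) (22,24)]:
  edge (13,3)–(17,0): clear
  edge (17,0)–(24,7): clear
  edge (24,7)–(22,24): clear
  edge (22,24)–(13,3): clear
  midpoint (15,14) outside
  → clear
Obstacle 2 [(0,23) (1,1) (4,2) (10,20)]:
  edge (0,23)–(1,1): clear
  edge (1,1)–(4,2): clear
  edge (4,2)–(10,20): clear
  edge (10,20)–(0,23): clear
  midpoint (15,14) outside
  → clear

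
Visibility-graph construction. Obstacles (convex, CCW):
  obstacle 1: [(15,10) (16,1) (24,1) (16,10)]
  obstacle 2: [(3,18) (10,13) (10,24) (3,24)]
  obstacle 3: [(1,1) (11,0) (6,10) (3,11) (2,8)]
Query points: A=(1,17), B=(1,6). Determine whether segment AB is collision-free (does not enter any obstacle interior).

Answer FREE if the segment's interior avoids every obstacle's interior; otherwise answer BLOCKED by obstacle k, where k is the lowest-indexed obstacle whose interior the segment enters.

FREE

Obstacle 1 [(15,10) (16,1) (24,1) (16,10)]:
  edge (15,10)–(16,1): clear
  edge (16,1)–(24,1): clear
  edge (24,1)–(16,10): clear
  edge (16,10)–(15,10): clear
  midpoint (1,23/2) outside
  → clear
Obstacle 2 [(3,18) (10,13) (10,24) (3,24)]:
  edge (3,18)–(10,13): clear
  edge (10,13)–(10,24): clear
  edge (10,24)–(3,24): clear
  edge (3,24)–(3,18): clear
  midpoint (1,23/2) outside
  → clear
Obstacle 3 [(1,1) (11,0) (6,10) (3,11) (2,8)]:
  edge (1,1)–(11,0): clear
  edge (11,0)–(6,10): clear
  edge (6,10)–(3,11): clear
  edge (3,11)–(2,8): clear
  edge (2,8)–(1,1): clear
  midpoint (1,23/2) outside
  → clear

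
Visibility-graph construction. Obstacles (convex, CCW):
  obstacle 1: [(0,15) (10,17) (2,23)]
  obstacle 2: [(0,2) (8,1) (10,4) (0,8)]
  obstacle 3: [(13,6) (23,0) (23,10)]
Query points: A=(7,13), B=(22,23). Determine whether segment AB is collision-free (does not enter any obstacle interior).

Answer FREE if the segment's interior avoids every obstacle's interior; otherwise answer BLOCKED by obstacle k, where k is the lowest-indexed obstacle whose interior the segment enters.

FREE

Obstacle 1 [(0,15) (10,17) (2,23)]:
  edge (0,15)–(10,17): clear
  edge (10,17)–(2,23): clear
  edge (2,23)–(0,15): clear
  midpoint (29/2,18) outside
  → clear
Obstacle 2 [(0,2) (8,1) (10,4) (0,8)]:
  edge (0,2)–(8,1): clear
  edge (8,1)–(10,4): clear
  edge (10,4)–(0,8): clear
  edge (0,8)–(0,2): clear
  midpoint (29/2,18) outside
  → clear
Obstacle 3 [(13,6) (23,0) (23,10)]:
  edge (13,6)–(23,0): clear
  edge (23,0)–(23,10): clear
  edge (23,10)–(13,6): clear
  midpoint (29/2,18) outside
  → clear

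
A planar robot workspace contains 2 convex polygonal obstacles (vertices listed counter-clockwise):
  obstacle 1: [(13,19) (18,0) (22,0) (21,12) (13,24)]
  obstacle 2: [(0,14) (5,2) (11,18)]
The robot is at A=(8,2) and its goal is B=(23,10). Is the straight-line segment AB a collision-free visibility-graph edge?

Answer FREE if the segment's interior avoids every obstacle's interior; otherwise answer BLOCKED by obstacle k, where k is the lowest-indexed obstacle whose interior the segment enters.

Obstacle 1 [(13,19) (18,0) (22,0) (21,12) (13,24)]:
  edge (13,19)–(18,0): crosses AB
  edge (18,0)–(22,0): clear
  edge (22,0)–(21,12): crosses AB
  edge (21,12)–(13,24): clear
  edge (13,24)–(13,19): clear
  → BLOCKED
Obstacle 2 [(0,14) (5,2) (11,18)]:
  edge (0,14)–(5,2): clear
  edge (5,2)–(11,18): clear
  edge (11,18)–(0,14): clear
  midpoint (31/2,6) outside
  → clear

BLOCKED by obstacle 1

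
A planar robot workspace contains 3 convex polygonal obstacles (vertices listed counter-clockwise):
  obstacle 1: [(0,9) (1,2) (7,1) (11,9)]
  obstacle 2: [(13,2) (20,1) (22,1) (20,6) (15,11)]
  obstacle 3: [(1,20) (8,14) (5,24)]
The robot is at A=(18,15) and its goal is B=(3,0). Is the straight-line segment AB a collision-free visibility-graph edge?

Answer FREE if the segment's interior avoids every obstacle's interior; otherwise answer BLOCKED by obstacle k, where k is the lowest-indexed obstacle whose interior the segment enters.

Obstacle 1 [(0,9) (1,2) (7,1) (11,9)]:
  edge (0,9)–(1,2): clear
  edge (1,2)–(7,1): crosses AB
  edge (7,1)–(11,9): crosses AB
  edge (11,9)–(0,9): clear
  → BLOCKED
Obstacle 2 [(13,2) (20,1) (22,1) (20,6) (15,11)]:
  edge (13,2)–(20,1): clear
  edge (20,1)–(22,1): clear
  edge (22,1)–(20,6): clear
  edge (20,6)–(15,11): clear
  edge (15,11)–(13,2): clear
  midpoint (21/2,15/2) outside
  → clear
Obstacle 3 [(1,20) (8,14) (5,24)]:
  edge (1,20)–(8,14): clear
  edge (8,14)–(5,24): clear
  edge (5,24)–(1,20): clear
  midpoint (21/2,15/2) outside
  → clear

BLOCKED by obstacle 1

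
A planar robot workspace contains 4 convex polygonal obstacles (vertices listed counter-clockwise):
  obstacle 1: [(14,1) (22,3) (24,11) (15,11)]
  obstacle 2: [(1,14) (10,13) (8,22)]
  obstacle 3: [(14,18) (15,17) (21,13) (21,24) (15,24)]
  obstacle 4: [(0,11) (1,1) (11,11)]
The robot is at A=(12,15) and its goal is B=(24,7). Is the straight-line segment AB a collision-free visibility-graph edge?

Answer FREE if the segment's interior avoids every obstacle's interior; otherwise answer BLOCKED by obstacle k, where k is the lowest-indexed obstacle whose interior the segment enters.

BLOCKED by obstacle 1

Obstacle 1 [(14,1) (22,3) (24,11) (15,11)]:
  edge (14,1)–(22,3): clear
  edge (22,3)–(24,11): crosses AB
  edge (24,11)–(15,11): crosses AB
  edge (15,11)–(14,1): clear
  → BLOCKED
Obstacle 2 [(1,14) (10,13) (8,22)]:
  edge (1,14)–(10,13): clear
  edge (10,13)–(8,22): clear
  edge (8,22)–(1,14): clear
  midpoint (18,11) outside
  → clear
Obstacle 3 [(14,18) (15,17) (21,13) (21,24) (15,24)]:
  edge (14,18)–(15,17): clear
  edge (15,17)–(21,13): clear
  edge (21,13)–(21,24): clear
  edge (21,24)–(15,24): clear
  edge (15,24)–(14,18): clear
  midpoint (18,11) outside
  → clear
Obstacle 4 [(0,11) (1,1) (11,11)]:
  edge (0,11)–(1,1): clear
  edge (1,1)–(11,11): clear
  edge (11,11)–(0,11): clear
  midpoint (18,11) outside
  → clear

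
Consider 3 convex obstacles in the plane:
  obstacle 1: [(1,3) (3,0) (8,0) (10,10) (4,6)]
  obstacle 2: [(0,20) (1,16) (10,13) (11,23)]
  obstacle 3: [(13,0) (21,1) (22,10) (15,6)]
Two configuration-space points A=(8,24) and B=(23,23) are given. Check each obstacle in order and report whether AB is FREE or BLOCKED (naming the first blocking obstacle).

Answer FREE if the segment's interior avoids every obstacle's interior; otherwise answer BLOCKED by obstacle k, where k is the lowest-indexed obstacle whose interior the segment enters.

FREE

Obstacle 1 [(1,3) (3,0) (8,0) (10,10) (4,6)]:
  edge (1,3)–(3,0): clear
  edge (3,0)–(8,0): clear
  edge (8,0)–(10,10): clear
  edge (10,10)–(4,6): clear
  edge (4,6)–(1,3): clear
  midpoint (31/2,47/2) outside
  → clear
Obstacle 2 [(0,20) (1,16) (10,13) (11,23)]:
  edge (0,20)–(1,16): clear
  edge (1,16)–(10,13): clear
  edge (10,13)–(11,23): clear
  edge (11,23)–(0,20): clear
  midpoint (31/2,47/2) outside
  → clear
Obstacle 3 [(13,0) (21,1) (22,10) (15,6)]:
  edge (13,0)–(21,1): clear
  edge (21,1)–(22,10): clear
  edge (22,10)–(15,6): clear
  edge (15,6)–(13,0): clear
  midpoint (31/2,47/2) outside
  → clear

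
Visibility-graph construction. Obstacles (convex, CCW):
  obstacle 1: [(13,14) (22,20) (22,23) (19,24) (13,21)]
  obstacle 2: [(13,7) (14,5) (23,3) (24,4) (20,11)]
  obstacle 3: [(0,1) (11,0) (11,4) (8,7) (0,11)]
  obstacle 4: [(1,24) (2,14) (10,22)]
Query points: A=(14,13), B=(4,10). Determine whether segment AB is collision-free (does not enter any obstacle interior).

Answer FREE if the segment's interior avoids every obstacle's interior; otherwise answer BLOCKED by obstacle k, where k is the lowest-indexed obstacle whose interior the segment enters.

Obstacle 1 [(13,14) (22,20) (22,23) (19,24) (13,21)]:
  edge (13,14)–(22,20): clear
  edge (22,20)–(22,23): clear
  edge (22,23)–(19,24): clear
  edge (19,24)–(13,21): clear
  edge (13,21)–(13,14): clear
  midpoint (9,23/2) outside
  → clear
Obstacle 2 [(13,7) (14,5) (23,3) (24,4) (20,11)]:
  edge (13,7)–(14,5): clear
  edge (14,5)–(23,3): clear
  edge (23,3)–(24,4): clear
  edge (24,4)–(20,11): clear
  edge (20,11)–(13,7): clear
  midpoint (9,23/2) outside
  → clear
Obstacle 3 [(0,1) (11,0) (11,4) (8,7) (0,11)]:
  edge (0,1)–(11,0): clear
  edge (11,0)–(11,4): clear
  edge (11,4)–(8,7): clear
  edge (8,7)–(0,11): clear
  edge (0,11)–(0,1): clear
  midpoint (9,23/2) outside
  → clear
Obstacle 4 [(1,24) (2,14) (10,22)]:
  edge (1,24)–(2,14): clear
  edge (2,14)–(10,22): clear
  edge (10,22)–(1,24): clear
  midpoint (9,23/2) outside
  → clear

FREE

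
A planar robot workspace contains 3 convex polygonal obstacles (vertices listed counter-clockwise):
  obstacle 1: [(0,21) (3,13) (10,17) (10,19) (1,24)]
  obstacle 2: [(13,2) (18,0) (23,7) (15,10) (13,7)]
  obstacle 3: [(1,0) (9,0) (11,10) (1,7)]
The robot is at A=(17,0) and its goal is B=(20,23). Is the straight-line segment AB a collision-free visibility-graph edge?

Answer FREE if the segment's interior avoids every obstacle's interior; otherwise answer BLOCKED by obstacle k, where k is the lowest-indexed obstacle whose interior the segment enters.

BLOCKED by obstacle 2

Obstacle 1 [(0,21) (3,13) (10,17) (10,19) (1,24)]:
  edge (0,21)–(3,13): clear
  edge (3,13)–(10,17): clear
  edge (10,17)–(10,19): clear
  edge (10,19)–(1,24): clear
  edge (1,24)–(0,21): clear
  midpoint (37/2,23/2) outside
  → clear
Obstacle 2 [(13,2) (18,0) (23,7) (15,10) (13,7)]:
  edge (13,2)–(18,0): crosses AB
  edge (18,0)–(23,7): clear
  edge (23,7)–(15,10): crosses AB
  edge (15,10)–(13,7): clear
  edge (13,7)–(13,2): clear
  → BLOCKED
Obstacle 3 [(1,0) (9,0) (11,10) (1,7)]:
  edge (1,0)–(9,0): clear
  edge (9,0)–(11,10): clear
  edge (11,10)–(1,7): clear
  edge (1,7)–(1,0): clear
  midpoint (37/2,23/2) outside
  → clear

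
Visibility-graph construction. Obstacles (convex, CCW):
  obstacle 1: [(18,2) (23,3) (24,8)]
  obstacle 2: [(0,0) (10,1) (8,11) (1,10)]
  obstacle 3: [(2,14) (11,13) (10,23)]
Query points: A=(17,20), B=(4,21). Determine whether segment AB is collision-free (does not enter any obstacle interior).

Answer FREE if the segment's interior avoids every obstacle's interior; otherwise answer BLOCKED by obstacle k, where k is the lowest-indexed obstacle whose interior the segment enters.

Obstacle 1 [(18,2) (23,3) (24,8)]:
  edge (18,2)–(23,3): clear
  edge (23,3)–(24,8): clear
  edge (24,8)–(18,2): clear
  midpoint (21/2,41/2) outside
  → clear
Obstacle 2 [(0,0) (10,1) (8,11) (1,10)]:
  edge (0,0)–(10,1): clear
  edge (10,1)–(8,11): clear
  edge (8,11)–(1,10): clear
  edge (1,10)–(0,0): clear
  midpoint (21/2,41/2) outside
  → clear
Obstacle 3 [(2,14) (11,13) (10,23)]:
  edge (2,14)–(11,13): clear
  edge (11,13)–(10,23): crosses AB
  edge (10,23)–(2,14): crosses AB
  → BLOCKED

BLOCKED by obstacle 3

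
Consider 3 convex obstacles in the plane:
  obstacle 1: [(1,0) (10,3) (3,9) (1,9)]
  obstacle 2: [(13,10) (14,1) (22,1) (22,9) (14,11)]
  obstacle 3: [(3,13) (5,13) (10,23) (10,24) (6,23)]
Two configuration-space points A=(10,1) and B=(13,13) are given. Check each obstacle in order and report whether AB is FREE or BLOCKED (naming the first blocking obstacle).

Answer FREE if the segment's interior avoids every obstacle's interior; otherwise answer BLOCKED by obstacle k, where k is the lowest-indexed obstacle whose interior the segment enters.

Obstacle 1 [(1,0) (10,3) (3,9) (1,9)]:
  edge (1,0)–(10,3): clear
  edge (10,3)–(3,9): clear
  edge (3,9)–(1,9): clear
  edge (1,9)–(1,0): clear
  midpoint (23/2,7) outside
  → clear
Obstacle 2 [(13,10) (14,1) (22,1) (22,9) (14,11)]:
  edge (13,10)–(14,1): clear
  edge (14,1)–(22,1): clear
  edge (22,1)–(22,9): clear
  edge (22,9)–(14,11): clear
  edge (14,11)–(13,10): clear
  midpoint (23/2,7) outside
  → clear
Obstacle 3 [(3,13) (5,13) (10,23) (10,24) (6,23)]:
  edge (3,13)–(5,13): clear
  edge (5,13)–(10,23): clear
  edge (10,23)–(10,24): clear
  edge (10,24)–(6,23): clear
  edge (6,23)–(3,13): clear
  midpoint (23/2,7) outside
  → clear

FREE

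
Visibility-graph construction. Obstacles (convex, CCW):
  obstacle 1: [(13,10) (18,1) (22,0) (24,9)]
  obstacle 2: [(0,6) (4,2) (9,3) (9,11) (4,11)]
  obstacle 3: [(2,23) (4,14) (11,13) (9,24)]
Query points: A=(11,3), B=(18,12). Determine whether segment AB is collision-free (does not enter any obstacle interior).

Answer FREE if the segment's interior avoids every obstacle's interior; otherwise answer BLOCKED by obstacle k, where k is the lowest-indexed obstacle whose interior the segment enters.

Obstacle 1 [(13,10) (18,1) (22,0) (24,9)]:
  edge (13,10)–(18,1): crosses AB
  edge (18,1)–(22,0): clear
  edge (22,0)–(24,9): clear
  edge (24,9)–(13,10): crosses AB
  → BLOCKED
Obstacle 2 [(0,6) (4,2) (9,3) (9,11) (4,11)]:
  edge (0,6)–(4,2): clear
  edge (4,2)–(9,3): clear
  edge (9,3)–(9,11): clear
  edge (9,11)–(4,11): clear
  edge (4,11)–(0,6): clear
  midpoint (29/2,15/2) outside
  → clear
Obstacle 3 [(2,23) (4,14) (11,13) (9,24)]:
  edge (2,23)–(4,14): clear
  edge (4,14)–(11,13): clear
  edge (11,13)–(9,24): clear
  edge (9,24)–(2,23): clear
  midpoint (29/2,15/2) outside
  → clear

BLOCKED by obstacle 1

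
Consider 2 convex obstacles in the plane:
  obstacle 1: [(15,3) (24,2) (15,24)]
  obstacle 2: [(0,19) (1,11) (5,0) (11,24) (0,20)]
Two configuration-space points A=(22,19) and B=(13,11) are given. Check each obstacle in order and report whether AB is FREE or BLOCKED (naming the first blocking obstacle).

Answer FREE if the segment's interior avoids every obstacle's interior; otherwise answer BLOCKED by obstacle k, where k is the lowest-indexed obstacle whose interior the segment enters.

BLOCKED by obstacle 1

Obstacle 1 [(15,3) (24,2) (15,24)]:
  edge (15,3)–(24,2): clear
  edge (24,2)–(15,24): crosses AB
  edge (15,24)–(15,3): crosses AB
  → BLOCKED
Obstacle 2 [(0,19) (1,11) (5,0) (11,24) (0,20)]:
  edge (0,19)–(1,11): clear
  edge (1,11)–(5,0): clear
  edge (5,0)–(11,24): clear
  edge (11,24)–(0,20): clear
  edge (0,20)–(0,19): clear
  midpoint (35/2,15) outside
  → clear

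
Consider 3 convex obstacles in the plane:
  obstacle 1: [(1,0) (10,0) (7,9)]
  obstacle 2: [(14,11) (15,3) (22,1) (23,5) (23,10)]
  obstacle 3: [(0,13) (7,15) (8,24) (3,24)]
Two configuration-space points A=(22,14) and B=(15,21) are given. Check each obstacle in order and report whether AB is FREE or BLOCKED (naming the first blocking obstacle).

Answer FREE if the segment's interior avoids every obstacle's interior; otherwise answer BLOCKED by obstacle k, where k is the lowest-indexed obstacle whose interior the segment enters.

FREE

Obstacle 1 [(1,0) (10,0) (7,9)]:
  edge (1,0)–(10,0): clear
  edge (10,0)–(7,9): clear
  edge (7,9)–(1,0): clear
  midpoint (37/2,35/2) outside
  → clear
Obstacle 2 [(14,11) (15,3) (22,1) (23,5) (23,10)]:
  edge (14,11)–(15,3): clear
  edge (15,3)–(22,1): clear
  edge (22,1)–(23,5): clear
  edge (23,5)–(23,10): clear
  edge (23,10)–(14,11): clear
  midpoint (37/2,35/2) outside
  → clear
Obstacle 3 [(0,13) (7,15) (8,24) (3,24)]:
  edge (0,13)–(7,15): clear
  edge (7,15)–(8,24): clear
  edge (8,24)–(3,24): clear
  edge (3,24)–(0,13): clear
  midpoint (37/2,35/2) outside
  → clear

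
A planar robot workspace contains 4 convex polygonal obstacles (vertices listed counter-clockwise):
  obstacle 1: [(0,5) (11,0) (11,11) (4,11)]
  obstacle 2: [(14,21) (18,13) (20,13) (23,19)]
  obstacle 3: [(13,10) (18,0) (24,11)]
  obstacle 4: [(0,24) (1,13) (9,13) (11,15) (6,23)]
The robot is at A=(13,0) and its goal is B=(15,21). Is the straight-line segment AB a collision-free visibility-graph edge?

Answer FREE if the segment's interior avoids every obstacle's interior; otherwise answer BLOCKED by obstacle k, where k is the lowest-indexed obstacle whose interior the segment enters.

Obstacle 1 [(0,5) (11,0) (11,11) (4,11)]:
  edge (0,5)–(11,0): clear
  edge (11,0)–(11,11): clear
  edge (11,11)–(4,11): clear
  edge (4,11)–(0,5): clear
  midpoint (14,21/2) outside
  → clear
Obstacle 2 [(14,21) (18,13) (20,13) (23,19)]:
  edge (14,21)–(18,13): crosses AB
  edge (18,13)–(20,13): clear
  edge (20,13)–(23,19): clear
  edge (23,19)–(14,21): crosses AB
  → BLOCKED
Obstacle 3 [(13,10) (18,0) (24,11)]:
  edge (13,10)–(18,0): crosses AB
  edge (18,0)–(24,11): clear
  edge (24,11)–(13,10): crosses AB
  → BLOCKED
Obstacle 4 [(0,24) (1,13) (9,13) (11,15) (6,23)]:
  edge (0,24)–(1,13): clear
  edge (1,13)–(9,13): clear
  edge (9,13)–(11,15): clear
  edge (11,15)–(6,23): clear
  edge (6,23)–(0,24): clear
  midpoint (14,21/2) outside
  → clear

BLOCKED by obstacle 2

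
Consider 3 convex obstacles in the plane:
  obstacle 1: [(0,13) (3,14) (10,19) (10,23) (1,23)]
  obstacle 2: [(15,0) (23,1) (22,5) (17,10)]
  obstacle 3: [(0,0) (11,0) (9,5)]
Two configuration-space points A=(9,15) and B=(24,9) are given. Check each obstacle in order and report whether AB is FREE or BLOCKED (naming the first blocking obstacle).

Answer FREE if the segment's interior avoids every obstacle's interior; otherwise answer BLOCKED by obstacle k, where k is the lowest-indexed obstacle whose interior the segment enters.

FREE

Obstacle 1 [(0,13) (3,14) (10,19) (10,23) (1,23)]:
  edge (0,13)–(3,14): clear
  edge (3,14)–(10,19): clear
  edge (10,19)–(10,23): clear
  edge (10,23)–(1,23): clear
  edge (1,23)–(0,13): clear
  midpoint (33/2,12) outside
  → clear
Obstacle 2 [(15,0) (23,1) (22,5) (17,10)]:
  edge (15,0)–(23,1): clear
  edge (23,1)–(22,5): clear
  edge (22,5)–(17,10): clear
  edge (17,10)–(15,0): clear
  midpoint (33/2,12) outside
  → clear
Obstacle 3 [(0,0) (11,0) (9,5)]:
  edge (0,0)–(11,0): clear
  edge (11,0)–(9,5): clear
  edge (9,5)–(0,0): clear
  midpoint (33/2,12) outside
  → clear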